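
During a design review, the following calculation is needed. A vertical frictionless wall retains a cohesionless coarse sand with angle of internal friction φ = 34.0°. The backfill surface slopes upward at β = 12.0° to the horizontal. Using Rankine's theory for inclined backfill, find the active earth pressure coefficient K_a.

K_a = cos β · (cos β − √(cos²β − cos²φ)) / (cos β + √(cos²β − cos²φ)).
cos β = 0.9781, cos φ = 0.8290, √(cos²β − cos²φ) = 0.5191.
K_a = 0.9781 × (0.9781 − 0.5191)/(0.9781 + 0.5191) = 0.2999.

0.300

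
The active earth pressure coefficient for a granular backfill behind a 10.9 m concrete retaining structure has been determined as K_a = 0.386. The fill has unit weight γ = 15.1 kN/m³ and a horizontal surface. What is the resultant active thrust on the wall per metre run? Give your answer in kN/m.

P = ½ K_a γ H² = 0.5 × 0.386 × 15.1 × 10.9² = 346.2 kN/m.

346 kN/m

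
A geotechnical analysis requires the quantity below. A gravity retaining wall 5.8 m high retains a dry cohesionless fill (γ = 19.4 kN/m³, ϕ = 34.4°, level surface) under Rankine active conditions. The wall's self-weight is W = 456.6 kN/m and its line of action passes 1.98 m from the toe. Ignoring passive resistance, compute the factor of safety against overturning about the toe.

5.16

K_a = tan²(45° − 34.4°/2) = 0.2780.
P_a = ½K_aγH² = 0.5×0.2780×19.4×5.8² = 90.71 kN/m, acting at H/3 = 1.933 m above the base.
Overturning moment M_o = P_a × H/3 = 90.71 × 1.933 = 175.4.
Resisting moment M_r = W × 1.98 = 456.6 × 1.98 = 904.1.
FS_overturning = M_r/M_o = 904.1/175.4 = 5.155.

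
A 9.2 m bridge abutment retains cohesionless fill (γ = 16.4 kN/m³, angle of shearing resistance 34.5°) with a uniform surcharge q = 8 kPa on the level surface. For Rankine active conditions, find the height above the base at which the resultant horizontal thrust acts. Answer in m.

3.21 m

K_a = 0.2768.
Triangular part P₁ = ½K_aγH² = 192.1 at H/3 = 3.067 m; rectangular part P₂ = K_a q H = 20.37 at H/2 = 4.600 m.
ȳ = (P₁·3.067 + P₂·4.600)/(P₁+P₂) = 3.214 m.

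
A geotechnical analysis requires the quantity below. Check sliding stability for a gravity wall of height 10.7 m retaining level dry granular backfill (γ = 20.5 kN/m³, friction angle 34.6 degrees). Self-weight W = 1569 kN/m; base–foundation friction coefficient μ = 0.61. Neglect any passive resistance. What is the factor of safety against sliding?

K_a = tan²(45° − 34.6°/2) = 0.2756.
P_a = ½K_aγH² = 0.5×0.2756×20.5×10.7² = 323.5 kN/m, acting at H/3 = 3.567 m above the base.
FS_sliding = μW / P_a = 0.61×1569 / 323.5 = 2.959.

2.96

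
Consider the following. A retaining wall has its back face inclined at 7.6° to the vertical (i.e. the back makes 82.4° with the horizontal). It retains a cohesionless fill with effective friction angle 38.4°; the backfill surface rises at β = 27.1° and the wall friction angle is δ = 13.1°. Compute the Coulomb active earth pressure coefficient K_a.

0.400

K_a = sin²(α+φ) / [sin²α · sin(α−δ) · (1 + √{sin(φ+δ)sin(φ−β) / (sin(α−δ)sin(α+β))})²].
With α = 82.4°, φ = 38.4°, δ = 13.1°, β = 27.1°: K_a = 0.3998.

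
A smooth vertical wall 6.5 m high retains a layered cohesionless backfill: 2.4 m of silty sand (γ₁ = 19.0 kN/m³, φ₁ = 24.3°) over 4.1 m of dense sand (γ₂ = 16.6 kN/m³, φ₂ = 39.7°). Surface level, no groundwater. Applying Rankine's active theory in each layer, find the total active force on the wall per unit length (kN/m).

K_a1 = tan²(45°−24.3°/2) = 0.4169; K_a2 = tan²(45°−39.7°/2) = 0.2204.
Layer 1: σ at base = K_a1 γ₁ h₁ = 19.01 kPa; P₁ = ½×19.01×2.4 = 22.81.
Layer 2: σ_v at top = γ₁h₁ = 45.60; σ_h top = K_a2×45.60 = 10.05; σ_h base = K_a2×(45.60+16.6×4.1) = 25.05.
P₂ = ½(10.05+25.05)×4.1 = 71.97. Total P_a = 22.81+71.97 = 94.78 kN/m.

94.8 kN/m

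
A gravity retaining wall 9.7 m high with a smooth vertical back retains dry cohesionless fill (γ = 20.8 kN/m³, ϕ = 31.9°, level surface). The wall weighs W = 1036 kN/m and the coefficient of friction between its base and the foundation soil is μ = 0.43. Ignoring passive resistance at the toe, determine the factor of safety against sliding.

K_a = tan²(45° − 31.9°/2) = 0.3085.
P_a = ½K_aγH² = 0.5×0.3085×20.8×9.7² = 301.9 kN/m, acting at H/3 = 3.233 m above the base.
FS_sliding = μW / P_a = 0.43×1036 / 301.9 = 1.476.

1.48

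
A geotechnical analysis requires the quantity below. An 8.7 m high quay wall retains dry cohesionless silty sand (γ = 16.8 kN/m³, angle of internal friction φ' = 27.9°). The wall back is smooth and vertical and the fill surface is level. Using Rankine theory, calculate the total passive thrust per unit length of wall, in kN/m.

1750 kN/m

K_p = tan²(45° + φ/2) = 2.759.
P_p = ½ K_p γ H² = 0.5 × 2.759 × 16.8 × 8.7² = 1754 kN/m.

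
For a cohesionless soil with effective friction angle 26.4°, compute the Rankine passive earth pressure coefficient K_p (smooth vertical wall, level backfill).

2.60

K_p = (1 + sin φ)/(1 − sin φ) = tan²(45° + 26.4°/2) = 2.601.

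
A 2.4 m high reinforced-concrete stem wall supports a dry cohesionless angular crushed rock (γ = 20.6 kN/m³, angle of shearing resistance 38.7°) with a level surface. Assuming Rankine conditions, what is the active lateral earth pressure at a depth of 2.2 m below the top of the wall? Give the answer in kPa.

K_a = (1 − sin φ)/(1 + sin φ) = 0.2306.
σ_h = K_a γ z = 0.2306 × 20.6 × 2.2 = 10.45 kPa.

10.5 kPa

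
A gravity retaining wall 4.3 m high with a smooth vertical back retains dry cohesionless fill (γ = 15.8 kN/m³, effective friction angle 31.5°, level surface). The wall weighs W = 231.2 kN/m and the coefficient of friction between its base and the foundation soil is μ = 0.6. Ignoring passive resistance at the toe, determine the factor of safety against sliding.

3.03

K_a = tan²(45° − 31.5°/2) = 0.3136.
P_a = ½K_aγH² = 0.5×0.3136×15.8×4.3² = 45.81 kN/m, acting at H/3 = 1.433 m above the base.
FS_sliding = μW / P_a = 0.6×231.2 / 45.81 = 3.028.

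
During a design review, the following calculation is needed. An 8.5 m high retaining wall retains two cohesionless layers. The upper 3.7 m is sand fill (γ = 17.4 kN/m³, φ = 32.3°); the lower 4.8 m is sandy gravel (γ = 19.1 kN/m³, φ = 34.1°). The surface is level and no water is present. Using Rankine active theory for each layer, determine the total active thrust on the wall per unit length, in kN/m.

K_a1 = tan²(45°−32.3°/2) = 0.3035; K_a2 = tan²(45°−34.1°/2) = 0.2815.
Layer 1: σ at base = K_a1 γ₁ h₁ = 19.54 kPa; P₁ = ½×19.54×3.7 = 36.15.
Layer 2: σ_v at top = γ₁h₁ = 64.38; σ_h top = K_a2×64.38 = 18.12; σ_h base = K_a2×(64.38+19.1×4.8) = 43.94.
P₂ = ½(18.12+43.94)×4.8 = 148.9. Total P_a = 36.15+148.9 = 185.1 kN/m.

185 kN/m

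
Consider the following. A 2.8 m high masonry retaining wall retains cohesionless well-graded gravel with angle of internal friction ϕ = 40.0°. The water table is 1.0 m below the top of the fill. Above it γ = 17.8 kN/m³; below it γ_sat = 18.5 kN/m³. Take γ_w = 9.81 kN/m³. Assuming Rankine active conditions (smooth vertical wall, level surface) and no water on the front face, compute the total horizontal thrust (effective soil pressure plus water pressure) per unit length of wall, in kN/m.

27.9 kN/m

K_a = tan²(45° − φ/2) = 0.2174.
γ' = 18.5 − 9.81 = 8.690 kN/m³. Depth below WT = 1.8 m.
σ'_h at WT = K_a γ d_w = 3.870 kPa; at base = 3.870 + K_a γ' × 1.8 = 7.272 kPa.
P₁ (0–1.0 m) = ½×3.870×1.0 = 1.935. P₂ (1.0–2.8 m) = ½(3.870+7.272)×1.8 = 10.03.
P_w = ½ γ_w h₂² = 0.5×9.81×1.8² = 15.89. Total = 1.935+10.03+15.89 = 27.86 kN/m.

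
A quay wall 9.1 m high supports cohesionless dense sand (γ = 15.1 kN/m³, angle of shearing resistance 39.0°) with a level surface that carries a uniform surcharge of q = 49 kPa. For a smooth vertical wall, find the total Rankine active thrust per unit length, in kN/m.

244 kN/m

K_a = tan²(45° − φ/2) = 0.2275.
Soil triangle: ½ K_a γ H² = 0.5×0.2275×15.1×9.1² = 142.2 kN/m.
Surcharge rectangle: K_a q H = 0.2275×49×9.1 = 101.4 kN/m.
Total = 142.2 + 101.4 = 243.7 kN/m.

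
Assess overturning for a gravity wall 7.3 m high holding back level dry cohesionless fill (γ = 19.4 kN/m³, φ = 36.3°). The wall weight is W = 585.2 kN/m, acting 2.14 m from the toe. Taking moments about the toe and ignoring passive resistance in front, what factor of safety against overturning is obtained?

K_a = tan²(45° − 36.3°/2) = 0.2563.
P_a = ½K_aγH² = 0.5×0.2563×19.4×7.3² = 132.5 kN/m, acting at H/3 = 2.433 m above the base.
Overturning moment M_o = P_a × H/3 = 132.5 × 2.433 = 322.3.
Resisting moment M_r = W × 2.14 = 585.2 × 2.14 = 1252.
FS_overturning = M_r/M_o = 1252/322.3 = 3.885.

3.89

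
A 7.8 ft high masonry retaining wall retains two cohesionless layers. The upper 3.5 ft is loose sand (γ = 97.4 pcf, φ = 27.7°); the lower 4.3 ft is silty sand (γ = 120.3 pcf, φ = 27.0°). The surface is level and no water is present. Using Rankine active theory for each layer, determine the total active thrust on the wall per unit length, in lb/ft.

1190 lb/ft

K_a1 = tan²(45°−27.7°/2) = 0.3653; K_a2 = tan²(45°−27.0°/2) = 0.3755.
Layer 1: σ at base = K_a1 γ₁ h₁ = 124.5 psf; P₁ = ½×124.5×3.5 = 217.9.
Layer 2: σ_v at top = γ₁h₁ = 340.9; σ_h top = K_a2×340.9 = 128.0; σ_h base = K_a2×(340.9+120.3×4.3) = 322.3.
P₂ = ½(128.0+322.3)×4.3 = 968.1. Total P_a = 217.9+968.1 = 1186 lb/ft.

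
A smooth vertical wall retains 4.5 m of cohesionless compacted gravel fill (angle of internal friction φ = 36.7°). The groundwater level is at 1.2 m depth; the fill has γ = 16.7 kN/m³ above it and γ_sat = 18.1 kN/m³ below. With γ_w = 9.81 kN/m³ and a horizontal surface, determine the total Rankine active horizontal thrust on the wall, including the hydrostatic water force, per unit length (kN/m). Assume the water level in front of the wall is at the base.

84.5 kN/m

K_a = tan²(45° − φ/2) = 0.2519.
γ' = 18.1 − 9.81 = 8.290 kN/m³. Depth below WT = 3.3 m.
σ'_h at WT = K_a γ d_w = 5.047 kPa; at base = 5.047 + K_a γ' × 3.3 = 11.94 kPa.
P₁ (0–1.2 m) = ½×5.047×1.2 = 3.028. P₂ (1.2–4.5 m) = ½(5.047+11.94)×3.3 = 28.02.
P_w = ½ γ_w h₂² = 0.5×9.81×3.3² = 53.42. Total = 3.028+28.02+53.42 = 84.47 kN/m.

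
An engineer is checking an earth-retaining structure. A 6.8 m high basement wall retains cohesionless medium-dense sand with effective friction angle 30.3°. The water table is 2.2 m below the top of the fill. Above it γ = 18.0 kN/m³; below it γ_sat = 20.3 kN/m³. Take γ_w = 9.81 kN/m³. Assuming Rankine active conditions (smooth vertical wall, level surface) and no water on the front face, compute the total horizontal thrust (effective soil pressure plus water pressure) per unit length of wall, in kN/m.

K_a = tan²(45° − φ/2) = 0.3293.
γ' = 20.3 − 9.81 = 10.49 kN/m³. Depth below WT = 4.6 m.
σ'_h at WT = K_a γ d_w = 13.04 kPa; at base = 13.04 + K_a γ' × 4.6 = 28.93 kPa.
P₁ (0–2.2 m) = ½×13.04×2.2 = 14.35. P₂ (2.2–6.8 m) = ½(13.04+28.93)×4.6 = 96.54.
P_w = ½ γ_w h₂² = 0.5×9.81×4.6² = 103.8. Total = 14.35+96.54+103.8 = 214.7 kN/m.

215 kN/m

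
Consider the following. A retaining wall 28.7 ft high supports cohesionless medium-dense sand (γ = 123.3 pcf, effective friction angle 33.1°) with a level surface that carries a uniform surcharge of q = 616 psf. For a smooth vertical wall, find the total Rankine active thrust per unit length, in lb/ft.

K_a = tan²(45° − φ/2) = 0.2936.
Soil triangle: ½ K_a γ H² = 0.5×0.2936×123.3×28.7² = 14910 lb/ft.
Surcharge rectangle: K_a q H = 0.2936×616×28.7 = 5190 lb/ft.
Total = 14910 + 5190 = 20100 lb/ft.

20100 lb/ft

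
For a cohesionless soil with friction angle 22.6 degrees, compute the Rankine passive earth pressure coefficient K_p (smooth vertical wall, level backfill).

2.25

K_p = (1 + sin φ)/(1 − sin φ) = tan²(45° + 22.6°/2) = 2.248.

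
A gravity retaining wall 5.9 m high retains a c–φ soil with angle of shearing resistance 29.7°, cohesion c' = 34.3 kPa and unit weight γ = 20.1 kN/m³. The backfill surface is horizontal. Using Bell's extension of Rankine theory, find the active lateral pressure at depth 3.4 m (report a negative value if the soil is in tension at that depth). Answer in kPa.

K_a = (1 − sin φ)/(1 + sin φ) = 0.3374.
σ_a = K_a γ z − 2c√K_a = 0.3374×20.1×3.4 − 2×34.3×0.5808 = -16.79 kPa.

-16.8 kPa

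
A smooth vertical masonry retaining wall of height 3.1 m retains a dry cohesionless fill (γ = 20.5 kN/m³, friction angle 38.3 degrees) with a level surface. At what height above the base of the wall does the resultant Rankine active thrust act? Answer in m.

1.03 m

K_a = 0.2347.
The pressure distribution is triangular, so the resultant acts at H/3 above the base = 3.1/3 = 1.033 m.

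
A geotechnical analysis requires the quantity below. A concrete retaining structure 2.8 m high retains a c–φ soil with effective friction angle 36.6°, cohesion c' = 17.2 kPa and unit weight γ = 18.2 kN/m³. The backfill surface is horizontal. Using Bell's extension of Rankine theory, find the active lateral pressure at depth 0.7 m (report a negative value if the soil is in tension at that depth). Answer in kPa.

-14.1 kPa

K_a = (1 − sin φ)/(1 + sin φ) = 0.2530.
σ_a = K_a γ z − 2c√K_a = 0.2530×18.2×0.7 − 2×17.2×0.5029 = -14.08 kPa.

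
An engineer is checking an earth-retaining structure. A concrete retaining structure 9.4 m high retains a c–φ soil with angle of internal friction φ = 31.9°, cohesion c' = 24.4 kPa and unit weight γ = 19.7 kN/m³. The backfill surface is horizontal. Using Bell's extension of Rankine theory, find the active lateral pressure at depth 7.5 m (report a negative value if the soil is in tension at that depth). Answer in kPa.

K_a = (1 − sin φ)/(1 + sin φ) = 0.3085.
σ_a = K_a γ z − 2c√K_a = 0.3085×19.7×7.5 − 2×24.4×0.5555 = 18.48 kPa.

18.5 kPa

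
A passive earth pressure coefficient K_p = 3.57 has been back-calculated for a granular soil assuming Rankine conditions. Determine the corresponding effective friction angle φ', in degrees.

34.2°

K_p = (1+sin φ)/(1−sin φ) ⇒ sin φ = (K_p − 1)/(K_p + 1) = 0.5624.
φ = arcsin(0.5624) = 34.22°.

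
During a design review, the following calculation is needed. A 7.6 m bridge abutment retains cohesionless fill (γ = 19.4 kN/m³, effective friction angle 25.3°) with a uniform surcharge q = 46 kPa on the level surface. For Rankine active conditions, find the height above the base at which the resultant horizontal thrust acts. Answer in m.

3.02 m

K_a = 0.4012.
Triangular part P₁ = ½K_aγH² = 224.8 at H/3 = 2.533 m; rectangular part P₂ = K_a q H = 140.3 at H/2 = 3.800 m.
ȳ = (P₁·2.533 + P₂·3.800)/(P₁+P₂) = 3.020 m.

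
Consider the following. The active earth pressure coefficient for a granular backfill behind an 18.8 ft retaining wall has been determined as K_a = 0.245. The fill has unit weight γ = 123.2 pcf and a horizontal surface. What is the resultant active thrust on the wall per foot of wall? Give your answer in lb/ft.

P = ½ K_a γ H² = 0.5 × 0.245 × 123.2 × 18.8² = 5334 lb/ft.

5330 lb/ft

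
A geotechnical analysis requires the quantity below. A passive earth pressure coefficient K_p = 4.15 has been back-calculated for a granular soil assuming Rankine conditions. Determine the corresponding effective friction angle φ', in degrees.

37.7°

K_p = (1+sin φ)/(1−sin φ) ⇒ sin φ = (K_p − 1)/(K_p + 1) = 0.6117.
φ = arcsin(0.6117) = 37.71°.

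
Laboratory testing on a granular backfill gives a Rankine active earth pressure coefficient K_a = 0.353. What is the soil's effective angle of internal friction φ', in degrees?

K_a = tan²(45° − φ/2) ⇒ 45° − φ/2 = arctan(√0.353) = 30.72°.
φ = 2(45° − 30.72°) = 28.57°.

28.6°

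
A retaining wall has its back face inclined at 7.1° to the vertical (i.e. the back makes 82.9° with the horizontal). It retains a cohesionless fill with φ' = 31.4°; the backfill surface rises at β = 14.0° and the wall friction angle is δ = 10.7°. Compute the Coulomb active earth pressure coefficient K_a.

K_a = sin²(α+φ) / [sin²α · sin(α−δ) · (1 + √{sin(φ+δ)sin(φ−β) / (sin(α−δ)sin(α+β))})²].
With α = 82.9°, φ = 31.4°, δ = 10.7°, β = 14.0°: K_a = 0.4153.

0.415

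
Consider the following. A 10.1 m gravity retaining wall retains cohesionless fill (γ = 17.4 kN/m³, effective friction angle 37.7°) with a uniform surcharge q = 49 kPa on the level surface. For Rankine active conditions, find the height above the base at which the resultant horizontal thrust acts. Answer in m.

K_a = 0.2411.
Triangular part P₁ = ½K_aγH² = 213.9 at H/3 = 3.367 m; rectangular part P₂ = K_a q H = 119.3 at H/2 = 5.050 m.
ȳ = (P₁·3.367 + P₂·5.050)/(P₁+P₂) = 3.969 m.

3.97 m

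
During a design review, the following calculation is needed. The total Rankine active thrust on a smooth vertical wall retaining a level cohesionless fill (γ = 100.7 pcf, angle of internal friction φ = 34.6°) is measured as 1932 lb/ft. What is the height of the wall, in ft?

K_a = 0.2756. P_a = ½ K_a γ H² ⇒ H = √(2P_a/(K_a γ)).
H = √(2×1932/(0.2756×100.7)) = 11.80 ft.

11.8 ft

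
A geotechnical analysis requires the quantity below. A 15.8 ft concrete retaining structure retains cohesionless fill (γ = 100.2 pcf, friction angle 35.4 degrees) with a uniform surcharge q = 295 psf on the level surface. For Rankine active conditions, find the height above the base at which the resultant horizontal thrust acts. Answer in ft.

5.98 ft

K_a = 0.2664.
Triangular part P₁ = ½K_aγH² = 3332 at H/3 = 5.267 ft; rectangular part P₂ = K_a q H = 1242 at H/2 = 7.900 ft.
ȳ = (P₁·5.267 + P₂·7.900)/(P₁+P₂) = 5.982 ft.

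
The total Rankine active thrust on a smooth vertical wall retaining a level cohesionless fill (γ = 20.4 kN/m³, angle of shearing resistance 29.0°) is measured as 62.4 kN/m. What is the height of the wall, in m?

4.20 m

K_a = 0.3470. P_a = ½ K_a γ H² ⇒ H = √(2P_a/(K_a γ)).
H = √(2×62.4/(0.3470×20.4)) = 4.199 m.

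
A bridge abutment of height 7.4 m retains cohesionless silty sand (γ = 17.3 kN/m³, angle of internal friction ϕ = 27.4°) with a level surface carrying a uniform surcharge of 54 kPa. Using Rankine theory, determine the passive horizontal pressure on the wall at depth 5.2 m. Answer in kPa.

389 kPa

K_p = (1 + sin φ)/(1 − sin φ) = 2.705.
σ_v = γz + q = 17.3 × 5.2 + 54 = 144.0 kPa.
σ_h = K_p σ_v = 2.705 × 144.0 = 389.4 kPa.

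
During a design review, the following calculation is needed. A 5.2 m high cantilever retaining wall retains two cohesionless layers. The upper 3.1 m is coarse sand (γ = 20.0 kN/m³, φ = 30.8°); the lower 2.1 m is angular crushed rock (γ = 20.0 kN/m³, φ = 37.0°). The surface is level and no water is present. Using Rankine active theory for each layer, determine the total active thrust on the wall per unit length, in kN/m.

K_a1 = tan²(45°−30.8°/2) = 0.3227; K_a2 = tan²(45°−37.0°/2) = 0.2486.
Layer 1: σ at base = K_a1 γ₁ h₁ = 20.01 kPa; P₁ = ½×20.01×3.1 = 31.01.
Layer 2: σ_v at top = γ₁h₁ = 62.00; σ_h top = K_a2×62.00 = 15.41; σ_h base = K_a2×(62.00+20.0×2.1) = 25.85.
P₂ = ½(15.41+25.85)×2.1 = 43.33. Total P_a = 31.01+43.33 = 74.34 kN/m.

74.3 kN/m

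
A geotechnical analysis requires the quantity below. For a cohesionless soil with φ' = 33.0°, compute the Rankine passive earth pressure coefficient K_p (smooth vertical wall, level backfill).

3.39

K_p = (1 + sin φ)/(1 − sin φ) = tan²(45° + 33.0°/2) = 3.392.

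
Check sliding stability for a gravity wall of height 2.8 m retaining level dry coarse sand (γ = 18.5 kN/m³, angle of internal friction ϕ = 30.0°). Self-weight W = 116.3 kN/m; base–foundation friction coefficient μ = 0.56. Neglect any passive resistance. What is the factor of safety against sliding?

2.69

K_a = tan²(45° − 30.0°/2) = 0.3333.
P_a = ½K_aγH² = 0.5×0.3333×18.5×2.8² = 24.17 kN/m, acting at H/3 = 0.9333 m above the base.
FS_sliding = μW / P_a = 0.56×116.3 / 24.17 = 2.694.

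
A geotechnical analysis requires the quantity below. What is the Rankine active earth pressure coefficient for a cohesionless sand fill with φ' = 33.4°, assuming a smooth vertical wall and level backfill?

0.290

K_a = tan²(45° − φ/2) = tan²(28.30°) = 0.2899.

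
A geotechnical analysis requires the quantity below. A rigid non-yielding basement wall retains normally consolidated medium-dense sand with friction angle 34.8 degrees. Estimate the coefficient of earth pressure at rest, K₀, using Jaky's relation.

K₀ = 1 − sin φ' = 1 − sin 34.8° = 0.4293.

0.429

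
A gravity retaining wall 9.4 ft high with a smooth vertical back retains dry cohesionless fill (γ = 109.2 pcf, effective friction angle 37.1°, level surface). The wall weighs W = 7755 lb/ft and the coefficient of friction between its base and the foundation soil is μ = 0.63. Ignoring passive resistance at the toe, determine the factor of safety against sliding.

K_a = tan²(45° − 37.1°/2) = 0.2475.
P_a = ½K_aγH² = 0.5×0.2475×109.2×9.4² = 1194 lb/ft, acting at H/3 = 3.133 ft above the base.
FS_sliding = μW / P_a = 0.63×7755 / 1194 = 4.092.

4.09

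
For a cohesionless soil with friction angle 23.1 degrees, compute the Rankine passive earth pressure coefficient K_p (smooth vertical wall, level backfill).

K_p = (1 + sin φ)/(1 − sin φ) = tan²(45° + 23.1°/2) = 2.291.

2.29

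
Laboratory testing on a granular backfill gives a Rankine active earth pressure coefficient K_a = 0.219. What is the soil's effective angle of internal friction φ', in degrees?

39.8°

K_a = tan²(45° − φ/2) ⇒ 45° − φ/2 = arctan(√0.219) = 25.08°.
φ = 2(45° − 25.08°) = 39.84°.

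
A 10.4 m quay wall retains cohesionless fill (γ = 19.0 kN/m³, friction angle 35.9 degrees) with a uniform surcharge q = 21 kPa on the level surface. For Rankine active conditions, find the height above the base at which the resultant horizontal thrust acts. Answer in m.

K_a = 0.2607.
Triangular part P₁ = ½K_aγH² = 267.9 at H/3 = 3.467 m; rectangular part P₂ = K_a q H = 56.95 at H/2 = 5.200 m.
ȳ = (P₁·3.467 + P₂·5.200)/(P₁+P₂) = 3.771 m.

3.77 m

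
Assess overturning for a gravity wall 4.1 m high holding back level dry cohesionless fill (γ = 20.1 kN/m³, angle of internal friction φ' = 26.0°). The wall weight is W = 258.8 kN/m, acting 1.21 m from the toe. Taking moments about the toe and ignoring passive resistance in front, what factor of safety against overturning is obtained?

3.47

K_a = tan²(45° − 26.0°/2) = 0.3905.
P_a = ½K_aγH² = 0.5×0.3905×20.1×4.1² = 65.96 kN/m, acting at H/3 = 1.367 m above the base.
Overturning moment M_o = P_a × H/3 = 65.96 × 1.367 = 90.15.
Resisting moment M_r = W × 1.21 = 258.8 × 1.21 = 313.1.
FS_overturning = M_r/M_o = 313.1/90.15 = 3.474.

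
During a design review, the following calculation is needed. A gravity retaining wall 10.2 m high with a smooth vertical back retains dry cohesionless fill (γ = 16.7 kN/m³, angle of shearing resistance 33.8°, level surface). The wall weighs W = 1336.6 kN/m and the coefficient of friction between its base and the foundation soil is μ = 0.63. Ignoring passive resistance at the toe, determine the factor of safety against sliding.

3.40

K_a = tan²(45° − 33.8°/2) = 0.2851.
P_a = ½K_aγH² = 0.5×0.2851×16.7×10.2² = 247.7 kN/m, acting at H/3 = 3.400 m above the base.
FS_sliding = μW / P_a = 0.63×1336.6 / 247.7 = 3.400.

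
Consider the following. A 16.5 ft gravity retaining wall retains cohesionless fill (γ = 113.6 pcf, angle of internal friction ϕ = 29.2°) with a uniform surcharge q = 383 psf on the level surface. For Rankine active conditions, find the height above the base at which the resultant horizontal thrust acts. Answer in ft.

K_a = 0.3442.
Triangular part P₁ = ½K_aγH² = 5323 at H/3 = 5.500 ft; rectangular part P₂ = K_a q H = 2175 at H/2 = 8.250 ft.
ȳ = (P₁·5.500 + P₂·8.250)/(P₁+P₂) = 6.298 ft.

6.30 ft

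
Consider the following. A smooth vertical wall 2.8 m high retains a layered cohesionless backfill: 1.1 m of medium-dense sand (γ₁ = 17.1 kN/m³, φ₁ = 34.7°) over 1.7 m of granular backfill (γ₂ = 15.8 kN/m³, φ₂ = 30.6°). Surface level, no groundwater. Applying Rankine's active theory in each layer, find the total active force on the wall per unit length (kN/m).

20.7 kN/m

K_a1 = tan²(45°−34.7°/2) = 0.2745; K_a2 = tan²(45°−30.6°/2) = 0.3253.
Layer 1: σ at base = K_a1 γ₁ h₁ = 5.163 kPa; P₁ = ½×5.163×1.1 = 2.840.
Layer 2: σ_v at top = γ₁h₁ = 18.81; σ_h top = K_a2×18.81 = 6.120; σ_h base = K_a2×(18.81+15.8×1.7) = 14.86.
P₂ = ½(6.120+14.86)×1.7 = 17.83. Total P_a = 2.840+17.83 = 20.67 kN/m.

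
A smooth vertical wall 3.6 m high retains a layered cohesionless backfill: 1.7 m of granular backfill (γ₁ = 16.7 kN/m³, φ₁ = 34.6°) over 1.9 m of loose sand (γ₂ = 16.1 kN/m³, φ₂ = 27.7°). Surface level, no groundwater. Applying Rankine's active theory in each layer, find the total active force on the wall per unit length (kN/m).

37.0 kN/m

K_a1 = tan²(45°−34.6°/2) = 0.2756; K_a2 = tan²(45°−27.7°/2) = 0.3653.
Layer 1: σ at base = K_a1 γ₁ h₁ = 7.825 kPa; P₁ = ½×7.825×1.7 = 6.652.
Layer 2: σ_v at top = γ₁h₁ = 28.39; σ_h top = K_a2×28.39 = 10.37; σ_h base = K_a2×(28.39+16.1×1.9) = 21.55.
P₂ = ½(10.37+21.55)×1.9 = 30.32. Total P_a = 6.652+30.32 = 36.97 kN/m.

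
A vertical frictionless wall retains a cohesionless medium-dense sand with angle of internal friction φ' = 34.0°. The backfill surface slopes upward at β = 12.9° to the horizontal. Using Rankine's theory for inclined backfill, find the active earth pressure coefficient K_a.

K_a = cos β · (cos β − √(cos²β − cos²φ)) / (cos β + √(cos²β − cos²φ)).
cos β = 0.9748, cos φ = 0.8290, √(cos²β − cos²φ) = 0.5127.
K_a = 0.9748 × (0.9748 − 0.5127)/(0.9748 + 0.5127) = 0.3028.

0.303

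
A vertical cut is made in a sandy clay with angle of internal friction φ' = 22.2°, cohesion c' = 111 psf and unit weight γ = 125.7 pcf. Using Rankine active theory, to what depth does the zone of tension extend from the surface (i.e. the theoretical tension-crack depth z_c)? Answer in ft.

K_a = tan²(45° − 22.2°/2) = 0.4515; √K_a = 0.6720.
The active pressure is zero where K_a γ z = 2c√K_a, so z_c = 2c/(γ√K_a) = 2×111/(125.7×0.6720) = 2.628 ft.

2.63 ft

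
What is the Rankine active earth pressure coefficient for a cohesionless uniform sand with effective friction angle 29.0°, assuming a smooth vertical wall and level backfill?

K_a = (1 − sin φ)/(1 + sin φ) = (1 − sin 29.0°)/(1 + sin 29.0°) = 0.3470.

0.347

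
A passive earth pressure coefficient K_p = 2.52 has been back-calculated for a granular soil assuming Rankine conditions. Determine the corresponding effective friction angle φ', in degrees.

K_p = (1+sin φ)/(1−sin φ) ⇒ sin φ = (K_p − 1)/(K_p + 1) = 0.4318.
φ = arcsin(0.4318) = 25.58°.

25.6°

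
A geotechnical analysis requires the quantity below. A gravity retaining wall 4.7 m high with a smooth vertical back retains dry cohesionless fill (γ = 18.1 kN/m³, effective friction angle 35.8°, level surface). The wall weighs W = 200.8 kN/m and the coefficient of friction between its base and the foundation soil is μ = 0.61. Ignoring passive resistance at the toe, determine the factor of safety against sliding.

K_a = tan²(45° − 35.8°/2) = 0.2619.
P_a = ½K_aγH² = 0.5×0.2619×18.1×4.7² = 52.35 kN/m, acting at H/3 = 1.567 m above the base.
FS_sliding = μW / P_a = 0.61×200.8 / 52.35 = 2.340.

2.34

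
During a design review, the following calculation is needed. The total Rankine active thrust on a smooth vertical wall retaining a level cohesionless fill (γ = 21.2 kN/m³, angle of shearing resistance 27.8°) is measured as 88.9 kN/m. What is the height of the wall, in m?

4.80 m

K_a = 0.3639. P_a = ½ K_a γ H² ⇒ H = √(2P_a/(K_a γ)).
H = √(2×88.9/(0.3639×21.2)) = 4.801 m.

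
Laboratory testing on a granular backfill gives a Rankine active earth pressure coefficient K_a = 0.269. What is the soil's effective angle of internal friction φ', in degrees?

35.2°

K_a = tan²(45° − φ/2) ⇒ 45° − φ/2 = arctan(√0.269) = 27.41°.
φ = 2(45° − 27.41°) = 35.17°.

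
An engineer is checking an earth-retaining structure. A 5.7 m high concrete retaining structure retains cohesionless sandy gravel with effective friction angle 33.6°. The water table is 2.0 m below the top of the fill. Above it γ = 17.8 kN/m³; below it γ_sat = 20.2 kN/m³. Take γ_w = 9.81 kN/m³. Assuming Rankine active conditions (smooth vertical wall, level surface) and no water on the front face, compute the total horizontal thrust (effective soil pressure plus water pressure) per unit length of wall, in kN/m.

K_a = tan²(45° − φ/2) = 0.2875.
γ' = 20.2 − 9.81 = 10.39 kN/m³. Depth below WT = 3.7 m.
σ'_h at WT = K_a γ d_w = 10.24 kPa; at base = 10.24 + K_a γ' × 3.7 = 21.29 kPa.
P₁ (0–2.0 m) = ½×10.24×2.0 = 10.24. P₂ (2.0–5.7 m) = ½(10.24+21.29)×3.7 = 58.32.
P_w = ½ γ_w h₂² = 0.5×9.81×3.7² = 67.15. Total = 10.24+58.32+67.15 = 135.7 kN/m.

136 kN/m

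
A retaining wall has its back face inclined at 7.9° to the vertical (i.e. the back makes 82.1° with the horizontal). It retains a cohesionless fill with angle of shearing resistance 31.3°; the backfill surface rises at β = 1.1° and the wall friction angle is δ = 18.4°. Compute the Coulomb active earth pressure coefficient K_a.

K_a = sin²(α+φ) / [sin²α · sin(α−δ) · (1 + √{sin(φ+δ)sin(φ−β) / (sin(α−δ)sin(α+β))})²].
With α = 82.1°, φ = 31.3°, δ = 18.4°, β = 1.1°: K_a = 0.3490.

0.349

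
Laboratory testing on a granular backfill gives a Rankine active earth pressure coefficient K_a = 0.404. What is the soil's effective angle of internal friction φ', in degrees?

25.1°

K_a = tan²(45° − φ/2) ⇒ 45° − φ/2 = arctan(√0.404) = 32.44°.
φ = 2(45° − 32.44°) = 25.12°.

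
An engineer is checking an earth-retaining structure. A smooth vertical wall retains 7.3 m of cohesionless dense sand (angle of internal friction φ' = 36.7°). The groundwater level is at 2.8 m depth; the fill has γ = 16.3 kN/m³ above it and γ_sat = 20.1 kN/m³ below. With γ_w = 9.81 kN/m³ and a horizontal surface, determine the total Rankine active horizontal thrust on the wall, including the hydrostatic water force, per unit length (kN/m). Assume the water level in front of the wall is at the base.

K_a = tan²(45° − φ/2) = 0.2519.
γ' = 20.1 − 9.81 = 10.29 kN/m³. Depth below WT = 4.5 m.
σ'_h at WT = K_a γ d_w = 11.49 kPa; at base = 11.49 + K_a γ' × 4.5 = 23.16 kPa.
P₁ (0–2.8 m) = ½×11.49×2.8 = 16.09. P₂ (2.8–7.3 m) = ½(11.49+23.16)×4.5 = 77.97.
P_w = ½ γ_w h₂² = 0.5×9.81×4.5² = 99.33. Total = 16.09+77.97+99.33 = 193.4 kN/m.

193 kN/m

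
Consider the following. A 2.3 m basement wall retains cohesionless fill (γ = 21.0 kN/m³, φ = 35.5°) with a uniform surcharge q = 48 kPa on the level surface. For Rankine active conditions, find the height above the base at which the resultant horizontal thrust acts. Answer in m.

1.02 m

K_a = 0.2653.
Triangular part P₁ = ½K_aγH² = 14.73 at H/3 = 0.7667 m; rectangular part P₂ = K_a q H = 29.28 at H/2 = 1.150 m.
ȳ = (P₁·0.7667 + P₂·1.150)/(P₁+P₂) = 1.022 m.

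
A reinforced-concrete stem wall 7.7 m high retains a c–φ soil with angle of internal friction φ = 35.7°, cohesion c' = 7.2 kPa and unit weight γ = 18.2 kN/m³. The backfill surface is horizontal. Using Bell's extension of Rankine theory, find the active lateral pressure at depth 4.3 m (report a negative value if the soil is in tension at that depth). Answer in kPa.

13.2 kPa

K_a = (1 − sin φ)/(1 + sin φ) = 0.2630.
σ_a = K_a γ z − 2c√K_a = 0.2630×18.2×4.3 − 2×7.2×0.5128 = 13.20 kPa.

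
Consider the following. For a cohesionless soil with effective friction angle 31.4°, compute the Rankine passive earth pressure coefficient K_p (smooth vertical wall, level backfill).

3.18

K_p = (1 + sin φ)/(1 − sin φ) = tan²(45° + 31.4°/2) = 3.175.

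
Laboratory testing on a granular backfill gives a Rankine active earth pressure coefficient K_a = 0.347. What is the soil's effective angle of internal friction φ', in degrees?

K_a = tan²(45° − φ/2) ⇒ 45° − φ/2 = arctan(√0.347) = 30.50°.
φ = 2(45° − 30.50°) = 29.00°.

29.0°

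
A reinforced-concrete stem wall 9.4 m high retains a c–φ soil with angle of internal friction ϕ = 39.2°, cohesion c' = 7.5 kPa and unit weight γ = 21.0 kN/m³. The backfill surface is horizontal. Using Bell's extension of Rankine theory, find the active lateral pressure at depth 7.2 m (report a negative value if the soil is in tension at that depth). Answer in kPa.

27.0 kPa

K_a = (1 − sin φ)/(1 + sin φ) = 0.2255.
σ_a = K_a γ z − 2c√K_a = 0.2255×21.0×7.2 − 2×7.5×0.4748 = 26.97 kPa.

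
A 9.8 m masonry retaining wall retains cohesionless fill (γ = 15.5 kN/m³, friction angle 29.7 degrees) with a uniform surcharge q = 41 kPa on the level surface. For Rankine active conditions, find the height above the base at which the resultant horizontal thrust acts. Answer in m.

3.84 m

K_a = 0.3374.
Triangular part P₁ = ½K_aγH² = 251.1 at H/3 = 3.267 m; rectangular part P₂ = K_a q H = 135.6 at H/2 = 4.900 m.
ȳ = (P₁·3.267 + P₂·4.900)/(P₁+P₂) = 3.839 m.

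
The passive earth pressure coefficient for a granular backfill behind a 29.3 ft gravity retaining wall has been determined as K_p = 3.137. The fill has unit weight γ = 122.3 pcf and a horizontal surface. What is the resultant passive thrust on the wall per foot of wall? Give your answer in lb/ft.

165000 lb/ft

P = ½ K_p γ H² = 0.5 × 3.137 × 122.3 × 29.3² = 164700 lb/ft.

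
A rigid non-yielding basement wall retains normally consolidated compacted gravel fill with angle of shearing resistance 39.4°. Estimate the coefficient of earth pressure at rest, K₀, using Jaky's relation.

K₀ = 1 − sin φ' = 1 − sin 39.4° = 0.3653.

0.365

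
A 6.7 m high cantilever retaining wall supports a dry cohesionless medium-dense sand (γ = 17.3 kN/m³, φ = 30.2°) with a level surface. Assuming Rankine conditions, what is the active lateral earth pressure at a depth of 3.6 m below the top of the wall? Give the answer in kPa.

20.6 kPa

K_a = (1 − sin φ)/(1 + sin φ) = 0.3307.
σ_h = K_a γ z = 0.3307 × 17.3 × 3.6 = 20.59 kPa.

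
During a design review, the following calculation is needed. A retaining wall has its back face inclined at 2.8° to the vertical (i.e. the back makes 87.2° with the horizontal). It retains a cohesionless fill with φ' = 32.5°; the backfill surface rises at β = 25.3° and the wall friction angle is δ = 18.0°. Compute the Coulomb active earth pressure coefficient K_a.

0.454

K_a = sin²(α+φ) / [sin²α · sin(α−δ) · (1 + √{sin(φ+δ)sin(φ−β) / (sin(α−δ)sin(α+β))})²].
With α = 87.2°, φ = 32.5°, δ = 18.0°, β = 25.3°: K_a = 0.4542.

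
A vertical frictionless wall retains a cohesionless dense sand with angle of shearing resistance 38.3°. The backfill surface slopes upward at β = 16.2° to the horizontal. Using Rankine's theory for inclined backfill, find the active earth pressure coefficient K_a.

K_a = cos β · (cos β − √(cos²β − cos²φ)) / (cos β + √(cos²β − cos²φ)).
cos β = 0.9603, cos φ = 0.7848, √(cos²β − cos²φ) = 0.5534.
K_a = 0.9603 × (0.9603 − 0.5534)/(0.9603 + 0.5534) = 0.2581.

0.258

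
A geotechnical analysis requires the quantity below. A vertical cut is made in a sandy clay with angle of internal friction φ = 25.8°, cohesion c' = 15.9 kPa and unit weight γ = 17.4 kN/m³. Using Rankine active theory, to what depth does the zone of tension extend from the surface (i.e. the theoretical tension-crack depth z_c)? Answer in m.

K_a = tan²(45° − 25.8°/2) = 0.3935; √K_a = 0.6273.
The active pressure is zero where K_a γ z = 2c√K_a, so z_c = 2c/(γ√K_a) = 2×15.9/(17.4×0.6273) = 2.913 m.

2.91 m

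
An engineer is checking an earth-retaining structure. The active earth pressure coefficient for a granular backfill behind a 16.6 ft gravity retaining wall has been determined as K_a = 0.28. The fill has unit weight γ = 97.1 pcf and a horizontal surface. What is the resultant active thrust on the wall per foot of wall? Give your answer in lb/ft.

3750 lb/ft

P = ½ K_a γ H² = 0.5 × 0.28 × 97.1 × 16.6² = 3746 lb/ft.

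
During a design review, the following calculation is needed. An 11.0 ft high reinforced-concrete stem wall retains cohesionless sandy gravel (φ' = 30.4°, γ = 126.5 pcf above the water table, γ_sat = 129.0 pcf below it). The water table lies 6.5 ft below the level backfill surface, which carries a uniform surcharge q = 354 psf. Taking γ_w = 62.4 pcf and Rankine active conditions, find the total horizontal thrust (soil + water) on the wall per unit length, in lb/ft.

K_a = tan²(45° − φ/2) = 0.3280.
γ' = 129.0 − 62.4 = 66.60 pcf. h₂ = H − d_w = 4.5 ft.
σ'_h: at surface K_a·q = 116.1; at WT K_a(q+γd_w) = 385.8; at base K_a(q+γd_w+γ'h₂) = 484.1 psf.
P₁ = ½(116.1+385.8)×6.5 = 1631; P₂ = ½(385.8+484.1)×4.5 = 1957; P_w = ½γ_w h₂² = 631.8.
Total = 1631+1957+631.8 = 4220 lb/ft.

4220 lb/ft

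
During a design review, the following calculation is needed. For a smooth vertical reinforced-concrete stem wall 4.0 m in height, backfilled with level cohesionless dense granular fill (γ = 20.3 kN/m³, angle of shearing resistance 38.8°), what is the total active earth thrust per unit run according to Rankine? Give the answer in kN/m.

37.3 kN/m

K_a = tan²(45° − φ/2) = 0.2296.
P_a = ½ K_a γ H² = 0.5 × 0.2296 × 20.3 × 4.0² = 37.28 kN/m.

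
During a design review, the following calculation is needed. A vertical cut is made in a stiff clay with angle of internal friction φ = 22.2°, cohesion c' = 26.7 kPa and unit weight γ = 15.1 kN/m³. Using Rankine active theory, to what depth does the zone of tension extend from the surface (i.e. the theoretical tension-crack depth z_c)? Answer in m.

K_a = tan²(45° − 22.2°/2) = 0.4515; √K_a = 0.6720.
The active pressure is zero where K_a γ z = 2c√K_a, so z_c = 2c/(γ√K_a) = 2×26.7/(15.1×0.6720) = 5.263 m.

5.26 m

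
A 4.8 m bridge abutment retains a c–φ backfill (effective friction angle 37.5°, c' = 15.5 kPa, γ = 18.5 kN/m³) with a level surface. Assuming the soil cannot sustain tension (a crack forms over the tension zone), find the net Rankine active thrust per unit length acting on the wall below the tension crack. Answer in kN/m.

4.42 kN/m

K_a = 0.2432; √K_a = 0.4931.
Tension-crack depth z_c = 2c/(γ√K_a) = 2×15.5/(18.5×0.4931) = 3.398 m.
σ_a at base = K_a γ H − 2c√K_a = 0.2432×18.5×4.8 − 2×15.5×0.4931 = 6.308 kPa.
P_a = ½ × 6.308 × (H − z_c) = 0.5×6.308×1.402 = 4.422 kN/m.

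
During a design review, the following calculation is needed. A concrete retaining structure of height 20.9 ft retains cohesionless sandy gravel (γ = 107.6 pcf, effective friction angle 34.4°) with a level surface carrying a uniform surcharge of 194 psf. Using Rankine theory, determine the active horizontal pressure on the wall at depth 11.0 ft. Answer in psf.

K_a = (1 − sin φ)/(1 + sin φ) = 0.2780.
σ_v = γz + q = 107.6 × 11.0 + 194 = 1378 psf.
σ_h = K_a σ_v = 0.2780 × 1378 = 382.9 psf.

383 psf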